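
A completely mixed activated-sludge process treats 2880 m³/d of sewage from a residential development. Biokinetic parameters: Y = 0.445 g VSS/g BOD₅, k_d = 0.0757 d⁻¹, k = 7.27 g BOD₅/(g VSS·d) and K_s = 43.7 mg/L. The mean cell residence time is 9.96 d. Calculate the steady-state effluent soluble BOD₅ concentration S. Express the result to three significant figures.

For a completely mixed reactor with recycle the Lawrence–McCarty relation gives S = K_s·(1 + k_d·θ_c) / [θ_c·(Y·k − k_d) − 1] = 43.7 × (1 + 0.0757 × 9.96) / [9.96 × (0.445 × 7.27 − 0.0757) − 1] = 76.65 / 30.47 = 2.516 mg/L.

S ≈ 2.52 mg/L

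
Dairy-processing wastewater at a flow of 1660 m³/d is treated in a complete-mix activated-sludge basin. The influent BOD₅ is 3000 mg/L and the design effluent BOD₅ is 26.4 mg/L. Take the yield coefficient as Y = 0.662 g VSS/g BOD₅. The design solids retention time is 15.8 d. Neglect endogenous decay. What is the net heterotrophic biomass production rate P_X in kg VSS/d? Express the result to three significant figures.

With endogenous decay neglected, the observed yield equals the true yield: Y_obs = Y = 0.662 g VSS/g BOD₅.
Q·(S₀ − S) = 1660 × (3000 − 26.4) × 10⁻³ = 4936 kg/d removed.
Biomass produced: P_X = Y_obs·Q·ΔS = 0.6620 × 4936 ≈ 3268 kg VSS/d.

P_X ≈ 3270 kg VSS/d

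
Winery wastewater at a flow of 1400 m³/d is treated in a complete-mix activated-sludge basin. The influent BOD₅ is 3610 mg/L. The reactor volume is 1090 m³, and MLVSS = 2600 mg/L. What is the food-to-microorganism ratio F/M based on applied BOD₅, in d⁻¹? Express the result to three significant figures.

F/M = Q·S₀ / (V·X) = 1400 × 3610 / (1090 × 2600) = 1.783 g BOD₅·(g VSS·d)⁻¹.

F/M ≈ 1.78 d⁻¹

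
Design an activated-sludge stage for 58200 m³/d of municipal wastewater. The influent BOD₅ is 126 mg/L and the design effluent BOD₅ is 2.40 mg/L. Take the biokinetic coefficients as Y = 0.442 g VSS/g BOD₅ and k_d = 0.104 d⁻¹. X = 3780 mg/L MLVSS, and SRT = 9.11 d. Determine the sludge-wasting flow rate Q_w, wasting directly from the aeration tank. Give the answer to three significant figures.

From the SRT design equation V = Y Q (S₀−S) θ_c / [X (1 + k_d θ_c)] = 0.442 × 58200 × (126 − 2.40) × 9.11 / [3780 × (1 + 0.104 × 9.11)] = 2.9×10^7 / 7361 = 3935 m³.
With mixed-liquor wasting, θ_c = V/Q_w, so Q_w = V/θ_c = 3935/9.11 = 431.9 m³/d.

Q_w ≈ 432 m³/d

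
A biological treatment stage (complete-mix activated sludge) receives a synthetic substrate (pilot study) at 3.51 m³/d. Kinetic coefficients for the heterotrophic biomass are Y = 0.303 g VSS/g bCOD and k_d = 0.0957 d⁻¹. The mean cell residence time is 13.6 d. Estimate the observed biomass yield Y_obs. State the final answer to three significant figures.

Y_obs = Y / (1 + k_d θ_c) = 0.303 / (1 + 0.0957 × 13.6) = 0.303 / 2.302 = 0.1317.

Y_obs ≈ 0.132 g VSS/g bCOD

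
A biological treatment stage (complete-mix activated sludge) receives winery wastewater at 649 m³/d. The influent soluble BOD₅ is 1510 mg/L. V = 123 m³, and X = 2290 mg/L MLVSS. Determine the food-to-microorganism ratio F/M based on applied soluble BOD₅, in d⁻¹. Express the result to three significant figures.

F/M ≈ 3.48 d⁻¹

F/M = applied load / biomass = Q·S₀/(V·X) = 649 × 1510 / (123.0 × 2290) = 3.479 d⁻¹.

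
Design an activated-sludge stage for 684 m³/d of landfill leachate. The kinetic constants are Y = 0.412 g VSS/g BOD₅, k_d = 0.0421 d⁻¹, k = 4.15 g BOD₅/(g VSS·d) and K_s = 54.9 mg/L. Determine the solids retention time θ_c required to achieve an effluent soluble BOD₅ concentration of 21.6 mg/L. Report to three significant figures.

θ_c ≈ 2.27 d

At the target effluent, Y k S/(K_s+S) = 0.412×4.15×21.6/76.50 = 0.4828 d⁻¹.
1/θ_c = 0.4828 − 0.0421 = 0.4407 d⁻¹, so θ_c = 2.269 d.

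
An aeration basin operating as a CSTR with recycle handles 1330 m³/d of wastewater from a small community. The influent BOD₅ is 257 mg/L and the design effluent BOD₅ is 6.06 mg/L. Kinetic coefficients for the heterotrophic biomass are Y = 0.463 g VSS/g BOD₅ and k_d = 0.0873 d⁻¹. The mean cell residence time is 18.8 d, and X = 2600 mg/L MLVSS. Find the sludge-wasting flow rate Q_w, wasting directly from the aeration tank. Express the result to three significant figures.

From the SRT design equation V = Y Q (S₀−S) θ_c / [X (1 + k_d θ_c)] = 0.463 × 1330 × (257 − 6.06) × 18.8 / [2600 × (1 + 0.0873 × 18.8)] = 2.91×10^6 / 6867 = 423.0 m³.
With mixed-liquor wasting, θ_c = V/Q_w, so Q_w = V/θ_c = 423.0/18.8 = 22.50 m³/d.

Q_w ≈ 22.5 m³/d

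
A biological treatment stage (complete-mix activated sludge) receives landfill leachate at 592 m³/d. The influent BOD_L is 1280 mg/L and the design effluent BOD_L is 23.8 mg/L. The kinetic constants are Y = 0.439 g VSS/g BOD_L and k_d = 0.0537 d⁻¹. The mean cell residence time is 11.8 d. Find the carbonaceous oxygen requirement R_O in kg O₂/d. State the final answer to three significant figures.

R_O ≈ 460 kg O₂/d

Y_obs = Y / (1 + k_d θ_c) = 0.439 / (1 + 0.0537 × 11.8) = 0.439 / 1.634 = 0.2687.
Q·(S₀ − S) = 592 × (1280 − 23.8) × 10⁻³ = 743.7 kg/d removed.
Biomass synthesised: P_X = Y_obs × 743.7 = 199.8 kg VSS/d.
R_O = Q·(S₀ − S) − 1.42·P_X = 743.7 − 1.42 × 199.8 = 459.9 kg O₂/d.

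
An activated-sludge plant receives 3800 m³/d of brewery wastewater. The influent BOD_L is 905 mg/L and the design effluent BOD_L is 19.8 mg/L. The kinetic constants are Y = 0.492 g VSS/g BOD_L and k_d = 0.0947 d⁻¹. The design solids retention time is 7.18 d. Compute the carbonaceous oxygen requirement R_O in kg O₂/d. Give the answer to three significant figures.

The observed yield is Y_obs = Y/(1 + k_d·θ_c) = 0.492 / (1 + 0.0947 × 7.18) = 0.492 / 1.680 = 0.2929 g VSS per g BOD_L removed.
Substrate removed = Q·(S₀ − S) = 3800 m³/d × (905 − 19.8) g/m³ = 3.36×10^6 g/d = 3364 kg/d.
Net sludge production P_X = 0.2929 × 3364 = 985.1 kg VSS/d.
Carbonaceous O₂ demand = substrate oxidised − cell-mass equivalent = 3364 − 1.42 × 985.1 = 1965 kg O₂/d.

R_O ≈ 1960 kg O₂/d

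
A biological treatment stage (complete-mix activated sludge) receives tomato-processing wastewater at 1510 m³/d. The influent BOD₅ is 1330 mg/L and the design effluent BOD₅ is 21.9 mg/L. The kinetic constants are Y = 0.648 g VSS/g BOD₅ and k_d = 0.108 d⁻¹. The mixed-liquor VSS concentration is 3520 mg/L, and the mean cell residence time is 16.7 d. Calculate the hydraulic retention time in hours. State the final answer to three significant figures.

Steady-state biomass mass balance: V·X·(1 + k_d·θ_c) = Y·Q·(S₀ − S)·θ_c, so V = 0.648 × 1510 × (1330 − 21.9) × 16.7 / [3520 × (1 + 0.108 × 16.7)] = 2.14×10^7 / 9869 = 2166 m³.
HRT = V/Q = 2166 m³ / 1510 m³·d⁻¹ = 1.434 d × 24 = 34.43 h.

τ ≈ 34.4 h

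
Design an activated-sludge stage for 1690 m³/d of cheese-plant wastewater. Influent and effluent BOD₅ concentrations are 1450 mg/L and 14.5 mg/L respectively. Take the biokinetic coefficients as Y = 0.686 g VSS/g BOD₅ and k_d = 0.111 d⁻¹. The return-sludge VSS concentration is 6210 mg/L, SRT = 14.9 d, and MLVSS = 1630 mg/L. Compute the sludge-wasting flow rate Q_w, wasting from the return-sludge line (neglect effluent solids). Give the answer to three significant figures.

Q_w ≈ 101 m³/d

Rearranging the biomass balance for a CMAS with decay, V = Y·Q·ΔS·θ_c / [X·(1+k_d θ_c)] = 0.686 × 1690 × (1450 − 14.5) × 14.9 / [1630 × (1 + 0.111 × 14.9)] = 2.48×10^7 / 4326 = 5732 m³.
Wasting from the return line (neglecting effluent solids): Q_w = V·X / (θ_c·X_r) = 5732 × 1630 / (14.9 × 6210) = 101.0 m³/d.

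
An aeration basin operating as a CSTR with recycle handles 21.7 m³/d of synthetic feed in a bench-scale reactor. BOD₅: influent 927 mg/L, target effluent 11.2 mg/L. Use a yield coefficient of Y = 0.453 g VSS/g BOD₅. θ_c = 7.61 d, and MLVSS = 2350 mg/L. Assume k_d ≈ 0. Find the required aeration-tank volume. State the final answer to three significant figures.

Biomass mass balance (decay neglected): V·X = Y·Q·(S₀ − S)·θ_c, so V = 0.453 × 21.7 × (927 − 11.2) × 7.61 / 2350 = 29.15 m³.

V ≈ 29.2 m³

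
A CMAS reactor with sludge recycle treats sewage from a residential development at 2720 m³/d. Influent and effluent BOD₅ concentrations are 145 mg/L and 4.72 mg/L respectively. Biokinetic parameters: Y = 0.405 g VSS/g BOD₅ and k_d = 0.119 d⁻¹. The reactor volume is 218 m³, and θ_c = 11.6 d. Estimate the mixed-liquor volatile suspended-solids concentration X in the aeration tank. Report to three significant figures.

From V·X·(1 + k_d·θ_c) = Y·Q·(S₀ − S)·θ_c: X = 0.405 × 2720 × (145 − 4.72) × 11.6 / [218 × (1 + 0.119 × 11.6)] = 3454 mg/L.

X ≈ 3450 mg/L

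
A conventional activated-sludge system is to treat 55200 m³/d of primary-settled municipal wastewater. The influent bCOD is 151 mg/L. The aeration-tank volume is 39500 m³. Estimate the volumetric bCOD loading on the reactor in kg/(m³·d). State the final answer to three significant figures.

L_v = Q S₀ / V = 55200 × 151 × 10⁻³ / 39500 = 0.2110 kg/(m³·d).

L_v ≈ 0.211 kg bCOD/(m³·d)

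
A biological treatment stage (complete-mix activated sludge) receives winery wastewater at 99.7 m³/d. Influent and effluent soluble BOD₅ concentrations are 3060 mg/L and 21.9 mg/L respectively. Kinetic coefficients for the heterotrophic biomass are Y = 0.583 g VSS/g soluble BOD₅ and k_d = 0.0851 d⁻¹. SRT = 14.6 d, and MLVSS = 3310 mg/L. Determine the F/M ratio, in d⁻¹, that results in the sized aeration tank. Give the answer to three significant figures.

F/M ≈ 0.265 d⁻¹

Rearranging the biomass balance for a CMAS with decay, V = Y·Q·ΔS·θ_c / [X·(1+k_d θ_c)] = 0.583 × 99.7 × (3060 − 21.9) × 14.6 / [3310 × (1 + 0.0851 × 14.6)] = 2.58×10^6 / 7423 = 347.3 m³.
Food-to-microorganism ratio F/M = Q S₀ / (V X) = 99.7 × 3060 / (347.3 × 3310) = 0.2654 d⁻¹.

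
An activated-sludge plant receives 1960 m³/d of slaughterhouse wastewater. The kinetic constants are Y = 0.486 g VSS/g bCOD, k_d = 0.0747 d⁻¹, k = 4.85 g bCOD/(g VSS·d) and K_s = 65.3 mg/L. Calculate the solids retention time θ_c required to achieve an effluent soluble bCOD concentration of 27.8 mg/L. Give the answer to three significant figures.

θ_c ≈ 1.59 d

From 1/θ_c = Y·k·S/(K_s + S) − k_d: Y·k·S/(K_s+S) = 0.486 × 4.85 × 27.8 / (65.3 + 27.8) = 0.7038 d⁻¹.
Then 1/θ_c = μ − k_d = 0.7038 − 0.0747 = 0.6291 d⁻¹, giving θ_c = 1.589 d.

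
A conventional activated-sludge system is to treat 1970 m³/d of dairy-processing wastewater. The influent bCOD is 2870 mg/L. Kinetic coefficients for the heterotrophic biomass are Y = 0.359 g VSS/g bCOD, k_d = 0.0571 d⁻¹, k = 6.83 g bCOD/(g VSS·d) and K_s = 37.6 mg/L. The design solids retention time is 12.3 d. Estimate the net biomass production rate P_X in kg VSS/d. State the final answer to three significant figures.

P_X ≈ 1190 kg VSS/d

For a completely mixed reactor with recycle the Lawrence–McCarty relation gives S = K_s·(1 + k_d·θ_c) / [θ_c·(Y·k − k_d) − 1] = 37.6 × (1 + 0.0571 × 12.3) / [12.3 × (0.359 × 6.83 − 0.0571) − 1] = 64.01 / 28.46 = 2.249 mg/L.
Correct the yield for decay: Y_obs = Y/(1 + k_d θ_c) = 0.359 / (1 + 0.0571 × 12.3) = 0.359 / 1.702 = 0.2109.
Substrate removed = Q·(S₀ − S) = 1970 m³/d × (2870 − 2.25) g/m³ = 5.65×10^6 g/d = 5649 kg/d.
Biomass produced: P_X = Y_obs·Q·ΔS = 0.2109 × 5649 ≈ 1191 kg VSS/d.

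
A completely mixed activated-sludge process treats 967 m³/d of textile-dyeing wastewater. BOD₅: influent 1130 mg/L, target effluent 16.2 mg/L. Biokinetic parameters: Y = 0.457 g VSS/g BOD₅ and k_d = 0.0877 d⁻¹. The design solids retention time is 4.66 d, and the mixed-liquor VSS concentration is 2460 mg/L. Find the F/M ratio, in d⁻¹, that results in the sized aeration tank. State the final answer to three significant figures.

Steady-state biomass mass balance: V·X·(1 + k_d·θ_c) = Y·Q·(S₀ − S)·θ_c, so V = 0.457 × 967 × (1130 − 16.2) × 4.66 / [2460 × (1 + 0.0877 × 4.66)] = 2.29×10^6 / 3465 = 661.9 m³.
Food-to-microorganism ratio F/M = Q S₀ / (V X) = 967 × 1130 / (661.9 × 2460) = 0.6711 d⁻¹.

F/M ≈ 0.671 d⁻¹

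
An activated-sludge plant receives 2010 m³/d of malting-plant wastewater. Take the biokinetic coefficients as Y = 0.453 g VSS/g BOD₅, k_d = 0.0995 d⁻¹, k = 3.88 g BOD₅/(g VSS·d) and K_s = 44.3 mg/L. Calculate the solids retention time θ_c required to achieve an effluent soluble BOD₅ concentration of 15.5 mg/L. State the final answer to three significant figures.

At the target effluent, Y k S/(K_s+S) = 0.453×3.88×15.5/59.80 = 0.4556 d⁻¹.
θ_c = 1/(μ − k_d) = 1/(0.4556 − 0.0995) = 1/0.3561 = 2.808 d.

θ_c ≈ 2.81 d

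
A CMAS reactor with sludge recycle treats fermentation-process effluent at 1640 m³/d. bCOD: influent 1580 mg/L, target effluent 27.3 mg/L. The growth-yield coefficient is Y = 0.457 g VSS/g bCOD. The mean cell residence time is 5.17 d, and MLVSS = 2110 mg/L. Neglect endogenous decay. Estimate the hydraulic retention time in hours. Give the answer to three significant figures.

V·X = Y·Q·ΔS·θ_c gives V = 0.457 × 1640 × (1580 − 27.3) × 5.17 / 2110 = 2851 m³.
Hydraulic retention time τ = V/Q = 2851 / 1640 = 1.739 d = 41.73 h.

τ ≈ 41.7 h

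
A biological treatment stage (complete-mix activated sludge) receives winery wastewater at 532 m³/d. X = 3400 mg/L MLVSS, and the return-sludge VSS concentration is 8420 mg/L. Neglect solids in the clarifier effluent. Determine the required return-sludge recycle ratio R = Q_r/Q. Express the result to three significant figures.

R ≈ 0.677

Solids balance on the clarifier gives (1+R)X = R·X_r, so R = X/(X_r − X) = 3400 / (8420 − 3400) = 0.6773.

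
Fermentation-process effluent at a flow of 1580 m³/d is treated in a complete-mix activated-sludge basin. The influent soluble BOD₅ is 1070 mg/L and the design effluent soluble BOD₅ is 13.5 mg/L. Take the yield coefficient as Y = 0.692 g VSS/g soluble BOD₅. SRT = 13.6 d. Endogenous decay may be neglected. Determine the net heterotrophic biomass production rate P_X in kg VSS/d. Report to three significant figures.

With endogenous decay neglected, the observed yield equals the true yield: Y_obs = Y = 0.692 g VSS/g soluble BOD₅.
ΔS = 1070 − 13.5 = 1056 mg/L, so the substrate removal rate is 1580 × 1056/1000 = 1669 kg soluble BOD₅/d.
P_X = Y_obs · Q(S₀ − S) = 0.6920 × 1669 = 1155 kg VSS/d.

P_X ≈ 1160 kg VSS/d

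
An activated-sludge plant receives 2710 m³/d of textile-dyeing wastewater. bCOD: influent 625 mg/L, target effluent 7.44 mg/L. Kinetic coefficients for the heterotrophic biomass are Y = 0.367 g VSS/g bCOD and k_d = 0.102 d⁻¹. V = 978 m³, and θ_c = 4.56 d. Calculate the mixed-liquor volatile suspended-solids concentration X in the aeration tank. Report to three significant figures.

X = Y·Q·ΔS·θ_c / [V·(1 + k_d θ_c)] = 0.367 × 2710 × (625 − 7.44) × 4.56 / [978 × (1 + 0.102 × 4.56)] = 1955 mg/L.

X ≈ 1950 mg/L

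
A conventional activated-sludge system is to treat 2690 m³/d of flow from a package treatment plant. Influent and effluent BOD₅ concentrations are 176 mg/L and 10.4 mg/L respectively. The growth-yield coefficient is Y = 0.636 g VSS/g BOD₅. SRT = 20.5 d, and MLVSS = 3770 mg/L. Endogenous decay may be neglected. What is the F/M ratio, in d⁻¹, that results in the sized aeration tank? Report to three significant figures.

Biomass mass balance (decay neglected): V·X = Y·Q·(S₀ − S)·θ_c, so V = 0.636 × 2690 × (176 − 10.4) × 20.5 / 3770 = 1541 m³.
F/M = applied load / biomass = Q·S₀/(V·X) = 2690 × 176 / (1541 × 3770) = 0.08152 d⁻¹.

F/M ≈ 0.0815 d⁻¹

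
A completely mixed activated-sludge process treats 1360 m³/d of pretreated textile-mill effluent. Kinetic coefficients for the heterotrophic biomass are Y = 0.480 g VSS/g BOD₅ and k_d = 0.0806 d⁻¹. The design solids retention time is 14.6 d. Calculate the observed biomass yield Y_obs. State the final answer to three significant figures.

Y_obs ≈ 0.221 g VSS/g BOD₅

Correct the yield for decay: Y_obs = Y/(1 + k_d θ_c) = 0.480 / (1 + 0.0806 × 14.6) = 0.480 / 2.177 = 0.2205.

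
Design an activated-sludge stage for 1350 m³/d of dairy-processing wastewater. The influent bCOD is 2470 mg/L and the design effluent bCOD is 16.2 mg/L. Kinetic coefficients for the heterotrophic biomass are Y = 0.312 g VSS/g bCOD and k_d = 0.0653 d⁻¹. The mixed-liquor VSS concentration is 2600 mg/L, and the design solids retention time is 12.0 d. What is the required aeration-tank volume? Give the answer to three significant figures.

From the SRT design equation V = Y Q (S₀−S) θ_c / [X (1 + k_d θ_c)] = 0.312 × 1350 × (2470 − 16.2) × 12.0 / [2600 × (1 + 0.0653 × 12.0)] = 1.24×10^7 / 4637 = 2674 m³.

V ≈ 2670 m³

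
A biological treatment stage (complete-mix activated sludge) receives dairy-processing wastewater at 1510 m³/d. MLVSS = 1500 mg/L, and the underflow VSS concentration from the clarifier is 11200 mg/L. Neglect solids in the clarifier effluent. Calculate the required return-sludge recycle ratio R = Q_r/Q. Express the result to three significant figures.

Mass balance around the secondary clarifier (neglecting effluent solids): R = X / (X_r − X) = 1500 / (11200 − 1500) = 0.1546.

R ≈ 0.155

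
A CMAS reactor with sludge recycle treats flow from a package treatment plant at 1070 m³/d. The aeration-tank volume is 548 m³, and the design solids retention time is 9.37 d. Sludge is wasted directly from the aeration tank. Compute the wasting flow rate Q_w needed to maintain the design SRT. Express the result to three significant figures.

With mixed-liquor wasting, θ_c = V/Q_w, so Q_w = V/θ_c = 548.0/9.37 = 58.48 m³/d.

Q_w ≈ 58.5 m³/d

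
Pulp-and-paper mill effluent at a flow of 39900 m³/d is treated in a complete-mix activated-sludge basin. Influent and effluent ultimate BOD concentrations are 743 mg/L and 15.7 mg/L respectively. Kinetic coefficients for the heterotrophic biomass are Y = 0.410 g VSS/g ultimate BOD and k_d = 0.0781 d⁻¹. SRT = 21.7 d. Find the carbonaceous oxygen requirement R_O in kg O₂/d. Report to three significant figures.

The observed yield is Y_obs = Y/(1 + k_d·θ_c) = 0.410 / (1 + 0.0781 × 21.7) = 0.410 / 2.695 = 0.1521 g VSS per g ultimate BOD removed.
Substrate removed = Q·(S₀ − S) = 39900 m³/d × (743 − 15.7) g/m³ = 2.9×10^7 g/d = 29019 kg/d.
P_X = Y_obs·Q·(S₀ − S) = 0.1521 × 29019 = 4415 kg VSS/d.
R_O = Q·ΔS − 1.42 P_X = 29019 − 6270 = 22750 kg O₂/d.

R_O ≈ 22700 kg O₂/d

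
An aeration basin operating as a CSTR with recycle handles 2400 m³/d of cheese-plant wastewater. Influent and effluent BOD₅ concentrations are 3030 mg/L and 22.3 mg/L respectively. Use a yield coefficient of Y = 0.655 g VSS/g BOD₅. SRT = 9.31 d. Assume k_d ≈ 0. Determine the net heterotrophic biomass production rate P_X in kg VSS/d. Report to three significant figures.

With endogenous decay neglected, the observed yield equals the true yield: Y_obs = Y = 0.655 g VSS/g BOD₅.
Substrate removed = Q·(S₀ − S) = 2400 m³/d × (3030 − 22.3) g/m³ = 7.22×10^6 g/d = 7218 kg/d.
Biomass produced: P_X = Y_obs·Q·ΔS = 0.6550 × 7218 ≈ 4728 kg VSS/d.

P_X ≈ 4730 kg VSS/d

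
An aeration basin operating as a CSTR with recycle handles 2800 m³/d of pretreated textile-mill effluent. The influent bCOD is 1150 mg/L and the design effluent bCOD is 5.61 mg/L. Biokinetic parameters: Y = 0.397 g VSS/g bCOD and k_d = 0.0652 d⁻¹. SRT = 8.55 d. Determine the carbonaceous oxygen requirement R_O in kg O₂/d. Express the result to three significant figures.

R_O ≈ 2040 kg O₂/d

Y_obs = Y / (1 + k_d θ_c) = 0.397 / (1 + 0.0652 × 8.55) = 0.397 / 1.557 = 0.2549.
Mass of bCOD removed per day: Q(S₀ − S) = 2800 × 1144 g/m³ = 3204 kg/d.
Biomass synthesised: P_X = Y_obs × 3204 = 816.8 kg VSS/d.
R_O = Q·(S₀ − S) − 1.42·P_X = 3204 − 1.42 × 816.8 = 2044 kg O₂/d.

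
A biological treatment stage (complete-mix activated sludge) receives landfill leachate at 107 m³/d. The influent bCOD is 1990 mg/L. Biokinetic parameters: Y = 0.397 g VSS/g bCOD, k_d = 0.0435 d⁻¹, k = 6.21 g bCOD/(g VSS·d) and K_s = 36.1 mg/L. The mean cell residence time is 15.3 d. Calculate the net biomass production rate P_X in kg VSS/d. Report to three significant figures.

P_X ≈ 50.7 kg VSS/d

Effluent substrate depends only on kinetics and SRT: S = K_s(1 + k_d θ_c) / [θ_c(Yk − k_d) − 1] = 36.1 × (1 + 0.0435 × 15.3) / [15.3 × (0.397 × 6.21 − 0.0435) − 1] = 60.13 / 36.05 = 1.668 mg/L.
The observed yield is Y_obs = Y/(1 + k_d·θ_c) = 0.397 / (1 + 0.0435 × 15.3) = 0.397 / 1.666 = 0.2384 g VSS per g bCOD removed.
Mass of bCOD removed per day: Q(S₀ − S) = 107 × 1988 g/m³ = 212.8 kg/d.
Biomass produced: P_X = Y_obs·Q·ΔS = 0.2384 × 212.8 ≈ 50.71 kg VSS/d.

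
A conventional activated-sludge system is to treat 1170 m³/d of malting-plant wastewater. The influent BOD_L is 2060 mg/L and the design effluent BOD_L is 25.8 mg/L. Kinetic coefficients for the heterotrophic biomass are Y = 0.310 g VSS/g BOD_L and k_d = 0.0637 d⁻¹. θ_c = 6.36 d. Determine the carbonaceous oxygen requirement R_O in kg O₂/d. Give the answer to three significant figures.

R_O ≈ 1630 kg O₂/d

Y_obs = Y / (1 + k_d θ_c) = 0.310 / (1 + 0.0637 × 6.36) = 0.310 / 1.405 = 0.2206.
Substrate removed = Q·(S₀ − S) = 1170 m³/d × (2060 − 25.8) g/m³ = 2.38×10^6 g/d = 2380 kg/d.
Net sludge production P_X = 0.2206 × 2380 = 525.1 kg VSS/d.
R_O = Q·(S₀ − S) − 1.42·P_X = 2380 − 1.42 × 525.1 = 1634 kg O₂/d.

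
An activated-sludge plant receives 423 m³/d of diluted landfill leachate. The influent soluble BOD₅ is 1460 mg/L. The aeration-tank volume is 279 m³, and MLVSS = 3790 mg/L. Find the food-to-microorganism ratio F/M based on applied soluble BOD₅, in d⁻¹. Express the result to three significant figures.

F/M ≈ 0.584 d⁻¹

F/M = applied load / biomass = Q·S₀/(V·X) = 423 × 1460 / (279.0 × 3790) = 0.5840 d⁻¹.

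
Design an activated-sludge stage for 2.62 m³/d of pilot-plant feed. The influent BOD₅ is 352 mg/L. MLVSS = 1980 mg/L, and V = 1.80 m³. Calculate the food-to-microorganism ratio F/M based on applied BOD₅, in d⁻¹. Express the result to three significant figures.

F/M ≈ 0.259 d⁻¹

F/M = applied load / biomass = Q·S₀/(V·X) = 2.62 × 352 / (1.800 × 1980) = 0.2588 d⁻¹.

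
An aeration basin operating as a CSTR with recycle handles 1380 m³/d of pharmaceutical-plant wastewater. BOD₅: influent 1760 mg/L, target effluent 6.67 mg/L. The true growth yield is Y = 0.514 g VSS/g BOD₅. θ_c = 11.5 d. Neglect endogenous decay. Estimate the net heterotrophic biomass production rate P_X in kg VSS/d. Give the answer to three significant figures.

P_X ≈ 1240 kg VSS/d

No decay correction is needed, so Y_obs = Y = 0.514.
Q·(S₀ − S) = 1380 × (1760 − 6.67) × 10⁻³ = 2420 kg/d removed.
Biomass produced: P_X = Y_obs·Q·ΔS = 0.5140 × 2420 ≈ 1244 kg VSS/d.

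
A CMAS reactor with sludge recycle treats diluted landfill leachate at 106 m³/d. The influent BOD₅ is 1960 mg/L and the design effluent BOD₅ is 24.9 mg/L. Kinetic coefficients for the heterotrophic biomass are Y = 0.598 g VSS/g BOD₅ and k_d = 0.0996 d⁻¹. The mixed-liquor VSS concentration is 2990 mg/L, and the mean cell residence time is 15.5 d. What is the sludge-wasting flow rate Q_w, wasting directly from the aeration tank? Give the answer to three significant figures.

Q_w ≈ 16.1 m³/d

Rearranging the biomass balance for a CMAS with decay, V = Y·Q·ΔS·θ_c / [X·(1+k_d θ_c)] = 0.598 × 106 × (1960 − 24.9) × 15.5 / [2990 × (1 + 0.0996 × 15.5)] = 1.9×10^6 / 7606 = 250.0 m³.
With mixed-liquor wasting, θ_c = V/Q_w, so Q_w = V/θ_c = 250.0/15.5 = 16.13 m³/d.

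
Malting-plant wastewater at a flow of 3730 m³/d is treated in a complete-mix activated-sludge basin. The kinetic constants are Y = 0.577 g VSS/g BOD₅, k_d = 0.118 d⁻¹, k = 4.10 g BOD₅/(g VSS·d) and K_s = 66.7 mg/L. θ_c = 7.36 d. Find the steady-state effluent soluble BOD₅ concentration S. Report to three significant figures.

S ≈ 8.02 mg/L

For a completely mixed reactor with recycle the Lawrence–McCarty relation gives S = K_s·(1 + k_d·θ_c) / [θ_c·(Y·k − k_d) − 1] = 66.7 × (1 + 0.118 × 7.36) / [7.36 × (0.577 × 4.10 − 0.118) − 1] = 124.6 / 15.54 = 8.018 mg/L.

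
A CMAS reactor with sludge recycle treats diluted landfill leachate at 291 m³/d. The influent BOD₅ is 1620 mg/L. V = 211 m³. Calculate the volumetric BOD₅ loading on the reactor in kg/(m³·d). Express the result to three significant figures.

L_v = Q S₀ / V = 291 × 1620 × 10⁻³ / 211.0 = 2.234 kg/(m³·d).

L_v ≈ 2.23 kg BOD₅/(m³·d)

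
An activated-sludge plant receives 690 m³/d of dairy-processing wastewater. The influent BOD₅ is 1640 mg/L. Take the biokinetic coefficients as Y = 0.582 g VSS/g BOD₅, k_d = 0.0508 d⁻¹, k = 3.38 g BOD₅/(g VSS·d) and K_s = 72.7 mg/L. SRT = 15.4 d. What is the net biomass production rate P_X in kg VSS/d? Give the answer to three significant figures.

P_X ≈ 368 kg VSS/d

Effluent substrate depends only on kinetics and SRT: S = K_s(1 + k_d θ_c) / [θ_c(Yk − k_d) − 1] = 72.7 × (1 + 0.0508 × 15.4) / [15.4 × (0.582 × 3.38 − 0.0508) − 1] = 129.6 / 28.51 = 4.545 mg/L.
The observed yield is Y_obs = Y/(1 + k_d·θ_c) = 0.582 / (1 + 0.0508 × 15.4) = 0.582 / 1.782 = 0.3265 g VSS per g BOD₅ removed.
Mass of BOD₅ removed per day: Q(S₀ − S) = 690 × 1635 g/m³ = 1128 kg/d.
Net biomass production P_X = Y_obs × Q·(S₀ − S) = 0.3265 × 1128 = 368.5 kg VSS/d.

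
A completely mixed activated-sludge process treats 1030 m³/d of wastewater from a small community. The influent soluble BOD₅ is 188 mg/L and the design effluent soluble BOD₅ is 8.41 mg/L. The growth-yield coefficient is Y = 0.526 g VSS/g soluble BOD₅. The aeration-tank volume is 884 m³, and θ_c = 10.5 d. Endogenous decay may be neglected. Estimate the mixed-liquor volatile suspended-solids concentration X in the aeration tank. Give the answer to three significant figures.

X = Y·Q·ΔS·θ_c / V = 0.526 × 1030 × (188 − 8.41) × 10.5 / 884 = 1156 mg/L.

X ≈ 1160 mg/L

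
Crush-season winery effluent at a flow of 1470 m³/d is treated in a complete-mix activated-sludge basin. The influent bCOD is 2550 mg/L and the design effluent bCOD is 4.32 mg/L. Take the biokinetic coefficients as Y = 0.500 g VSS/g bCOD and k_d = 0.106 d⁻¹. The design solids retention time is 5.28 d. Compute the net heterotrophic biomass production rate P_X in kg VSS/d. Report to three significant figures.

P_X ≈ 1200 kg VSS/d

Y_obs = Y / (1 + k_d θ_c) = 0.500 / (1 + 0.106 × 5.28) = 0.500 / 1.560 = 0.3206.
Mass of bCOD removed per day: Q(S₀ − S) = 1470 × 2546 g/m³ = 3742 kg/d.
Net biomass production P_X = Y_obs × Q·(S₀ − S) = 0.3206 × 3742 = 1200 kg VSS/d.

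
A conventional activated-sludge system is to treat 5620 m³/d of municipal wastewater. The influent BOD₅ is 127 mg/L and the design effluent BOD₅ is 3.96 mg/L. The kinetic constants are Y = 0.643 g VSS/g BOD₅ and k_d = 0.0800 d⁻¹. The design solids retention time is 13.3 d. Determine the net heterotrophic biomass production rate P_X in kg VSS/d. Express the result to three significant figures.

Correct the yield for decay: Y_obs = Y/(1 + k_d θ_c) = 0.643 / (1 + 0.0800 × 13.3) = 0.643 / 2.064 = 0.3115.
Mass of BOD₅ removed per day: Q(S₀ − S) = 5620 × 123.0 g/m³ = 691.5 kg/d.
So the net sludge growth is P_X = 0.3115 × 691.5 = 215.4 kg VSS/d.

P_X ≈ 215 kg VSS/d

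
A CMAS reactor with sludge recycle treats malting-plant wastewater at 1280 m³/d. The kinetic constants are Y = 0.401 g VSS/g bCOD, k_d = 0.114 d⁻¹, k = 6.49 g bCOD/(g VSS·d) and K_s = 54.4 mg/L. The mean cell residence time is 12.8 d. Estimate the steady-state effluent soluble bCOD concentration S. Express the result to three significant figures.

S ≈ 4.34 mg/L

From the Monod/SRT balance for a CMAS, S = K_s·(1+k_d θ_c)/[θ_c·(Y k − k_d) − 1] = 54.4 × (1 + 0.114 × 12.8) / [12.8 × (0.401 × 6.49 − 0.114) − 1] = 133.8 / 30.85 = 4.336 mg/L.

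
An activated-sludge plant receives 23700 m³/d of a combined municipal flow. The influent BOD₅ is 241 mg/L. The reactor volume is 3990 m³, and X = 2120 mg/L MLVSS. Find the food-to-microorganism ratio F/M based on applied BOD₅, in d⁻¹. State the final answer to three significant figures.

F/M = Q·S₀ / (V·X) = 23700 × 241 / (3990 × 2120) = 0.6752 g BOD₅·(g VSS·d)⁻¹.

F/M ≈ 0.675 d⁻¹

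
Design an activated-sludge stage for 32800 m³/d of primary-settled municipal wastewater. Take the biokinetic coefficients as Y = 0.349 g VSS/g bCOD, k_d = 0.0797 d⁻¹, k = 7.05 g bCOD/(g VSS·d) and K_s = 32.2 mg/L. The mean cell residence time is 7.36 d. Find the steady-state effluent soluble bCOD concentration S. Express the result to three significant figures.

S ≈ 3.09 mg/L

From the Monod/SRT balance for a CMAS, S = K_s·(1+k_d θ_c)/[θ_c·(Y k − k_d) − 1] = 32.2 × (1 + 0.0797 × 7.36) / [7.36 × (0.349 × 7.05 − 0.0797) − 1] = 51.09 / 16.52 = 3.092 mg/L.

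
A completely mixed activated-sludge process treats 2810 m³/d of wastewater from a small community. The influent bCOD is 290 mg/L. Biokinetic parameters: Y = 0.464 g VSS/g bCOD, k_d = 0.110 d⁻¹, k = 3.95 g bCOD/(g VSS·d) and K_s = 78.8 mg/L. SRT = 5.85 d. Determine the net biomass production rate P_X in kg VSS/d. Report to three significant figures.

For a completely mixed reactor with recycle the Lawrence–McCarty relation gives S = K_s·(1 + k_d·θ_c) / [θ_c·(Y·k − k_d) − 1] = 78.8 × (1 + 0.110 × 5.85) / [5.85 × (0.464 × 3.95 − 0.110) − 1] = 129.5 / 9.078 = 14.27 mg/L.
Correct the yield for decay: Y_obs = Y/(1 + k_d θ_c) = 0.464 / (1 + 0.110 × 5.85) = 0.464 / 1.643 = 0.2823.
ΔS = 290 − 14.3 = 275.7 mg/L, so the substrate removal rate is 2810 × 275.7/1000 = 774.7 kg bCOD/d.
Net biomass production P_X = Y_obs × Q·(S₀ − S) = 0.2823 × 774.7 = 218.7 kg VSS/d.

P_X ≈ 219 kg VSS/d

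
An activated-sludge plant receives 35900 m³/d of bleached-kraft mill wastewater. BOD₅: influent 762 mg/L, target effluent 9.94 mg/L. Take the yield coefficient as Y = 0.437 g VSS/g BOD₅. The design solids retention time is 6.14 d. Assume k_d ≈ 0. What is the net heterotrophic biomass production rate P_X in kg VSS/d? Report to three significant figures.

With endogenous decay neglected, the observed yield equals the true yield: Y_obs = Y = 0.437 g VSS/g BOD₅.
Mass of BOD₅ removed per day: Q(S₀ − S) = 35900 × 752.1 g/m³ = 26999 kg/d.
P_X = Y_obs · Q(S₀ − S) = 0.4370 × 26999 = 11799 kg VSS/d.

P_X ≈ 11800 kg VSS/d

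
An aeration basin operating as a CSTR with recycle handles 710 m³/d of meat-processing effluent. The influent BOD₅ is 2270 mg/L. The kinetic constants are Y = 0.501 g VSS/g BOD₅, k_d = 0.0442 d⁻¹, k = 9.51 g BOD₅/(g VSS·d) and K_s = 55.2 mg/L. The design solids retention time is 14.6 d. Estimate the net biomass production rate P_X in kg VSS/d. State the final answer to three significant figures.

P_X ≈ 490 kg VSS/d

From the Monod/SRT balance for a CMAS, S = K_s·(1+k_d θ_c)/[θ_c·(Y k − k_d) − 1] = 55.2 × (1 + 0.0442 × 14.6) / [14.6 × (0.501 × 9.51 − 0.0442) − 1] = 90.82 / 67.92 = 1.337 mg/L.
Correct the yield for decay: Y_obs = Y/(1 + k_d θ_c) = 0.501 / (1 + 0.0442 × 14.6) = 0.501 / 1.645 = 0.3045.
Mass of BOD₅ removed per day: Q(S₀ − S) = 710 × 2269 g/m³ = 1611 kg/d.
Net biomass production P_X = Y_obs × Q·(S₀ − S) = 0.3045 × 1611 = 490.5 kg VSS/d.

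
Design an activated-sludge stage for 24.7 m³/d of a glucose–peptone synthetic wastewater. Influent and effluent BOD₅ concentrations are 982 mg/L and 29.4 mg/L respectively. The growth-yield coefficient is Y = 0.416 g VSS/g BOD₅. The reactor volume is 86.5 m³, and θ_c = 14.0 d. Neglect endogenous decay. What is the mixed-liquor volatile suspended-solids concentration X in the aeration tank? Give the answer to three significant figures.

X ≈ 1580 mg/L

From V·X = Y·Q·(S₀ − S)·θ_c (decay neglected): X = 0.416 × 24.7 × (982 − 29.4) × 14.0 / 86.5 = 1584 mg/L.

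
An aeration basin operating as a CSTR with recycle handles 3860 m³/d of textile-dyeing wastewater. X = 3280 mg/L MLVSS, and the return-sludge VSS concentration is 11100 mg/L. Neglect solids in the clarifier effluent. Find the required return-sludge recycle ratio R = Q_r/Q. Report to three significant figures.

Solids balance on the clarifier gives (1+R)X = R·X_r, so R = X/(X_r − X) = 3280 / (11100 − 3280) = 0.4194.

R ≈ 0.419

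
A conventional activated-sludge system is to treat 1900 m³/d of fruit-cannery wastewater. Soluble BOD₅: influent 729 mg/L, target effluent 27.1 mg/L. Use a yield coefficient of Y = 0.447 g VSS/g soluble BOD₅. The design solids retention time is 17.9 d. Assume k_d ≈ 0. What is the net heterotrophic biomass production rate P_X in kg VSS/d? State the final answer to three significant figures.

No decay correction is needed, so Y_obs = Y = 0.447.
Substrate removed = Q·(S₀ − S) = 1900 m³/d × (729 − 27.1) g/m³ = 1.33×10^6 g/d = 1334 kg/d.
So the net sludge growth is P_X = 0.4470 × 1334 = 596.1 kg VSS/d.

P_X ≈ 596 kg VSS/d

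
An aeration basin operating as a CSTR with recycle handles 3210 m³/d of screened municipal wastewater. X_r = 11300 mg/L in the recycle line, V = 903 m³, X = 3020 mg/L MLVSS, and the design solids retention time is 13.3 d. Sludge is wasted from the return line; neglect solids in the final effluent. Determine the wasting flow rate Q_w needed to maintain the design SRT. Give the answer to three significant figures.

θ_c = V·X/(Q_w·X_r) when wasting from the recycle, so Q_w = V·X/(θ_c·X_r) = 903.0 × 3020 / (13.3 × 11300) = 18.15 m³/d.

Q_w ≈ 18.1 m³/d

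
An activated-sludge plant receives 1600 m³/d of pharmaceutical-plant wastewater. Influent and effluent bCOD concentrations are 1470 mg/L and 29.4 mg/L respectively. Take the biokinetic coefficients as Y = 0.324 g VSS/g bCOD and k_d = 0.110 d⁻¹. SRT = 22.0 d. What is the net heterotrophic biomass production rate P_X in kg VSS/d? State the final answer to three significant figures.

Correct the yield for decay: Y_obs = Y/(1 + k_d θ_c) = 0.324 / (1 + 0.110 × 22.0) = 0.324 / 3.420 = 0.09474.
Mass of bCOD removed per day: Q(S₀ − S) = 1600 × 1441 g/m³ = 2305 kg/d.
P_X = Y_obs · Q(S₀ − S) = 0.09474 × 2305 = 218.4 kg VSS/d.

P_X ≈ 218 kg VSS/d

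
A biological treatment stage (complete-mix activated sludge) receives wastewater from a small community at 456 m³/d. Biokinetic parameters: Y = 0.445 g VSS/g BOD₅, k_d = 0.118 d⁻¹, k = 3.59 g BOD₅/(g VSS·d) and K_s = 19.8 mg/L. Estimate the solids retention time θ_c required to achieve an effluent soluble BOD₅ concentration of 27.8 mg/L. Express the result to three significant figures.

From 1/θ_c = Y·k·S/(K_s + S) − k_d: Y·k·S/(K_s+S) = 0.445 × 3.59 × 27.8 / (19.8 + 27.8) = 0.9330 d⁻¹.
1/θ_c = 0.9330 − 0.118 = 0.8150 d⁻¹, so θ_c = 1.227 d.

θ_c ≈ 1.23 d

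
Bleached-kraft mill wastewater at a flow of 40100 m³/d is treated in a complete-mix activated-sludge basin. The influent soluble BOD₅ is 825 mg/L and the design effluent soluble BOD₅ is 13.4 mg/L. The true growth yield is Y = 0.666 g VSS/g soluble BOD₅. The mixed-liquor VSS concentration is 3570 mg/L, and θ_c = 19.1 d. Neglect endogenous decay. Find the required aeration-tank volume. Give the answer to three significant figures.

V ≈ 116000 m³

V·X = Y·Q·ΔS·θ_c gives V = 0.666 × 40100 × (825 − 13.4) × 19.1 / 3570 = 115965 m³.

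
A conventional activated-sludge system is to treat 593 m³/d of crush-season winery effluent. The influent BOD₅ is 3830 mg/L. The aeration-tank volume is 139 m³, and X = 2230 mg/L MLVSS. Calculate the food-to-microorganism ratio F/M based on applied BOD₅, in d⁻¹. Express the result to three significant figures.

F/M = applied load / biomass = Q·S₀/(V·X) = 593 × 3830 / (139.0 × 2230) = 7.327 d⁻¹.

F/M ≈ 7.33 d⁻¹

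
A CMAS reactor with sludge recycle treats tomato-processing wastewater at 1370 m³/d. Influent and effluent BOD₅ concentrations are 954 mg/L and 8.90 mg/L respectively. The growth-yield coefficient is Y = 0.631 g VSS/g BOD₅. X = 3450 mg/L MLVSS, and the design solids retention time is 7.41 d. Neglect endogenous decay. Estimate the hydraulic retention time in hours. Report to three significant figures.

τ ≈ 30.7 h

V·X = Y·Q·ΔS·θ_c gives V = 0.631 × 1370 × (954 − 8.90) × 7.41 / 3450 = 1755 m³.
Hydraulic retention time τ = V/Q = 1755 / 1370 = 1.281 d = 30.74 h.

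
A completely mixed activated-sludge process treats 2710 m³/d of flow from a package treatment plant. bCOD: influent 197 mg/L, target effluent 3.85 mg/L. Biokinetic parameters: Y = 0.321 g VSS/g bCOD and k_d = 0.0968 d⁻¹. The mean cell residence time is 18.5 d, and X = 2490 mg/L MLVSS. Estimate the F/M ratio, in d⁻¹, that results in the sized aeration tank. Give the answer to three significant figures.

F/M ≈ 0.479 d⁻¹

Rearranging the biomass balance for a CMAS with decay, V = Y·Q·ΔS·θ_c / [X·(1+k_d θ_c)] = 0.321 × 2710 × (197 − 3.85) × 18.5 / [2490 × (1 + 0.0968 × 18.5)] = 3.11×10^6 / 6949 = 447.3 m³.
Food-to-microorganism ratio F/M = Q S₀ / (V X) = 2710 × 197 / (447.3 × 2490) = 0.4793 d⁻¹.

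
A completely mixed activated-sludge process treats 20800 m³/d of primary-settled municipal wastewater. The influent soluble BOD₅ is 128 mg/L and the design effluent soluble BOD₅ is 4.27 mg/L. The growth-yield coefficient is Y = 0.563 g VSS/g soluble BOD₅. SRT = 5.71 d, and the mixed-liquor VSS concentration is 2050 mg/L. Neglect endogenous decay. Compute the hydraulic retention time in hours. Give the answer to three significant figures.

τ ≈ 4.66 h

Biomass mass balance (decay neglected): V·X = Y·Q·(S₀ − S)·θ_c, so V = 0.563 × 20800 × (128 − 4.27) × 5.71 / 2050 = 4036 m³.
τ = V/Q = 4036/20800 = 0.1940 d, or 4.657 h.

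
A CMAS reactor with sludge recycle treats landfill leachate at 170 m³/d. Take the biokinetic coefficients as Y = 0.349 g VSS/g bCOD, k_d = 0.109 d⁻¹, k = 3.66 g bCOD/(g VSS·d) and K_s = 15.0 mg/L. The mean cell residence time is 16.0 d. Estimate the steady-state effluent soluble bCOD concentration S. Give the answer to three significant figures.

From the Monod/SRT balance for a CMAS, S = K_s·(1+k_d θ_c)/[θ_c·(Y k − k_d) − 1] = 15.0 × (1 + 0.109 × 16.0) / [16.0 × (0.349 × 3.66 − 0.109) − 1] = 41.16 / 17.69 = 2.326 mg/L.

S ≈ 2.33 mg/L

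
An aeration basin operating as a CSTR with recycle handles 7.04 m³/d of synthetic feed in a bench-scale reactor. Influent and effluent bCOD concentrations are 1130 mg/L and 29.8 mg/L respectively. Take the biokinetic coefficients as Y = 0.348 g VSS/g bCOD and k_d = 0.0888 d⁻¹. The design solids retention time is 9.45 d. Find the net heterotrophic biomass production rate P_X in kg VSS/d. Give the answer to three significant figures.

P_X ≈ 1.47 kg VSS/d

Observed yield with endogenous decay: Y_obs = Y / (1 + k_d·θ_c) = 0.348 / (1 + 0.0888 × 9.45) = 0.348 / 1.839 = 0.1892 g VSS/g bCOD.
Q·(S₀ − S) = 7.04 × (1130 − 29.8) × 10⁻³ = 7.745 kg/d removed.
So the net sludge growth is P_X = 0.1892 × 7.745 = 1.466 kg VSS/d.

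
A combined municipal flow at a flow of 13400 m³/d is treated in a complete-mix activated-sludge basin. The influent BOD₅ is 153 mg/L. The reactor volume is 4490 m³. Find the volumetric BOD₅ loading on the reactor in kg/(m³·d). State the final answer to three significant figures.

L_v = Q S₀ / V = 13400 × 153 × 10⁻³ / 4490 = 0.4566 kg/(m³·d).

L_v ≈ 0.457 kg BOD₅/(m³·d)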